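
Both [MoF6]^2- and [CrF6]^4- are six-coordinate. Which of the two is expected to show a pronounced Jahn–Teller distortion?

[MoF6]^2-: Ligand charges: each fluoride is −1. With an overall charge of −2 the molybdenum centre must be in the +4 oxidation state. Molybdenum is a group-6 element; Mo(IV) is therefore d². The d² configuration leaves the e_g set evenly filled (or empty) — no strong Jahn–Teller driving force.
[CrF6]^4-: Ligand charges: each fluoride is −1. With an overall charge of −4 the chromium centre must be in the +2 oxidation state. Cr sits in group 6, so the d-electron count is 6 − 2 = 4. Fluoride is a weak-field ligand for a first-row metal, so the complex is high-spin. The t₂g³e_g¹ (high-spin) configuration has an unevenly filled e_g set; the Jahn–Teller theorem predicts a tetragonal distortion (typically axial elongation) to lift the degeneracy.

[CrF6]^4-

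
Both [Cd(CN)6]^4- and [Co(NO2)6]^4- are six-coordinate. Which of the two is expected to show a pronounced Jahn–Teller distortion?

[Co(NO2)6]^4-

[Cd(CN)6]^4-: Summing ligand charges against the −4 overall charge gives an oxidation state of +2 for cadmium. Group 12 minus oxidation state 2 gives a d¹⁰ configuration. The d¹⁰ configuration leaves the e_g set evenly filled (or empty) — no strong Jahn–Teller driving force.
[Co(NO2)6]^4-: Summing ligand charges against the −4 overall charge gives an oxidation state of +2 for cobalt. Co sits in group 9, so the d-electron count is 9 − 2 = 7. Nitro (N-bound nitrite) is a strong-field ligand (high in the spectrochemical series) for a first-row metal, so the complex is low-spin. The t₂g⁶e_g¹ (low-spin) configuration has an unevenly filled e_g set; the Jahn–Teller theorem predicts a tetragonal distortion (typically axial elongation) to lift the degeneracy.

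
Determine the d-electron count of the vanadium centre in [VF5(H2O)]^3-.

Each fluoride is −1; water is neutral; balancing the −3 overall charge requires V(II).
Vanadium is a group-5 element; V(II) is therefore d³.

d3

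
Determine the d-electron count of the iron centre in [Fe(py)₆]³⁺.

d⁵

Pyridine is neutral; balancing the +3 overall charge requires Fe(III).
Iron is a group-8 element; Fe(III) is therefore d⁵.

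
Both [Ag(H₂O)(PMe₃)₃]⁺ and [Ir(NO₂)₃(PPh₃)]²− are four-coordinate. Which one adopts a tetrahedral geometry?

For [Ag(H₂O)(PMe₃)₃]⁺: Ligand charges: water is neutral; trimethylphosphine is neutral. With an overall charge of +1 the silver centre must be in the +1 oxidation state. Silver is a group-11 element; Ag(I) is therefore d¹⁰. A d¹⁰ ion has no crystal-field stabilisation preference between square planar and tetrahedral, so four ligands adopt the sterically favoured tetrahedral geometry. → tetrahedral.
For [Ir(NO₂)₃(PPh₃)]²−: Summing ligand charges against the −2 overall charge gives an oxidation state of +1 for iridium. Ir sits in group 9, so the d-electron count is 9 − 1 = 8. A 5d d⁸ ion has a large crystal-field splitting; square planar leaves the high-energy d_{x²−y²} orbital empty and maximises CFSE. → square planar.

[Ag(H₂O)(PMe₃)₃]⁺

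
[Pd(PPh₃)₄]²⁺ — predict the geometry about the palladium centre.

square planar

Triphenylphosphine is neutral; balancing the +2 overall charge requires Pd(II).
Palladium is a group-10 element; Pd(II) is therefore d⁸.
With 4 monodentate ligands the coordination number is 4.
A 4d d⁸ ion has a large crystal-field splitting; square planar leaves the high-energy d_{x²−y²} orbital empty and maximises CFSE.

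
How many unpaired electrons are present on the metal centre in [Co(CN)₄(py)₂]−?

0

Each cyanide is −1; pyridine is neutral; balancing the −1 overall charge requires Co(III).
Cobalt is a group-9 element; Co(III) is therefore d⁶.
The spin state decides the count: Co(III) has an exceptionally large octahedral splitting and is low-spin with essentially every ligand except fluoride.
An octahedral low-spin d⁶ ion is t₂g⁶e_g⁰, giving 0 unpaired electrons.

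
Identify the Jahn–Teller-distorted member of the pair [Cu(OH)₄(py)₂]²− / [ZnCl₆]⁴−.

[Cu(OH)₄(py)₂]²−: Summing ligand charges against the −2 overall charge gives an oxidation state of +2 for copper. Group 11 minus oxidation state 2 gives a d⁹ configuration. The t₂g⁶e_g³ configuration has an unevenly filled e_g set; the Jahn–Teller theorem predicts a tetragonal distortion (typically axial elongation) to lift the degeneracy.
[ZnCl₆]⁴−: Each chloride is −1; balancing the −4 overall charge requires Zn(II). Zn sits in group 12, so the d-electron count is 12 − 2 = 10. The d¹⁰ configuration leaves the e_g set evenly filled (or empty) — no strong Jahn–Teller driving force.

[Cu(OH)₄(py)₂]²−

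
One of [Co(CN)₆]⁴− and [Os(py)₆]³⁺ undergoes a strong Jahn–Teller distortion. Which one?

[Co(CN)₆]⁴−: Each cyanide is −1; balancing the −4 overall charge requires Co(II). Co sits in group 9, so the d-electron count is 9 − 2 = 7. Cyanide is a strong-field ligand (high in the spectrochemical series) for a first-row metal, so the complex is low-spin. The t₂g⁶e_g¹ (low-spin) configuration has an unevenly filled e_g set; the Jahn–Teller theorem predicts a tetragonal distortion (typically axial elongation) to lift the degeneracy.
[Os(py)₆]³⁺: Ligand charges: pyridine is neutral. With an overall charge of +3 the osmium centre must be in the +3 oxidation state. Group 8 minus oxidation state 3 gives a d⁵ configuration. A 5d ion has a large Δₒ and is invariably low-spin. The d⁵ configuration leaves the e_g set evenly filled (or empty) — no strong Jahn–Teller driving force.

[Co(CN)₆]⁴−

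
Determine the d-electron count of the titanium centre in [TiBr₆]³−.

d1

Ligand charges: each bromide is −1. With an overall charge of −3 the titanium centre must be in the +3 oxidation state.
Ti sits in group 4, so the d-electron count is 4 − 3 = 1.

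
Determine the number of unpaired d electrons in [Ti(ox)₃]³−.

1 unpaired electron

Each oxalate is −2; balancing the −3 overall charge requires Ti(III).
Ti sits in group 4, so the d-electron count is 4 − 3 = 1.
Counting donor atoms: 3×oxalate (bidentate) → 6 donors. Coordination number = 6.
In an octahedral field the d¹ configuration is t₂g¹e_g⁰ (only one arrangement possible), giving 1 unpaired electron.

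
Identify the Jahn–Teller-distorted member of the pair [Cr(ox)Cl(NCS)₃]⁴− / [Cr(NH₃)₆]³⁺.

[Cr(ox)Cl(NCS)₃]⁴−: Summing ligand charges against the −4 overall charge gives an oxidation state of +2 for chromium. Chromium is a group-6 element; Cr(II) is therefore d⁴. Chloride, isothiocyanate, and oxalate are weak-field ligands for a first-row metal, so the complex is high-spin. The t₂g³e_g¹ (high-spin) configuration has an unevenly filled e_g set; the Jahn–Teller theorem predicts a tetragonal distortion (typically axial elongation) to lift the degeneracy.
[Cr(NH₃)₆]³⁺: Ammonia is neutral; balancing the +3 overall charge requires Cr(III). Group 6 minus oxidation state 3 gives a d³ configuration. The d³ configuration leaves the e_g set evenly filled (or empty) — no strong Jahn–Teller driving force.

[Cr(ox)Cl(NCS)₃]⁴−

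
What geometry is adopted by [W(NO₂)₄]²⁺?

tetrahedral

Ligand charges: each nitro (N-bound nitrite) is −1. With an overall charge of +2 the tungsten centre must be in the +6 oxidation state.
Group 6 minus oxidation state 6 gives a d⁰ configuration.
With 4 monodentate ligands the coordination number is 4.
A d⁰ ion has no crystal-field stabilisation preference between square planar and tetrahedral, so four ligands adopt the sterically favoured tetrahedral geometry.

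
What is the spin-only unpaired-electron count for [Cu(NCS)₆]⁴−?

Ligand charges: each isothiocyanate is −1. With an overall charge of −4 the copper centre must be in the +2 oxidation state.
Cu sits in group 11, so the d-electron count is 11 − 2 = 9.
In an octahedral field the d⁹ configuration is t₂g⁶e_g³ (only one arrangement possible), giving 1 unpaired electron.

1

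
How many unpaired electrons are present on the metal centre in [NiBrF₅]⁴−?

Each bromide is −1; each fluoride is −1; balancing the −4 overall charge requires Ni(II).
Ni sits in group 10, so the d-electron count is 10 − 2 = 8.
In an octahedral field the d⁸ configuration is t₂g⁶e_g² (only one arrangement possible), giving 2 unpaired electrons.

2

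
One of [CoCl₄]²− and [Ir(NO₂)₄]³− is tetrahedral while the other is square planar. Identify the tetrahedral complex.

[CoCl₄]²−

For [CoCl₄]²−: Each chloride is −1; balancing the −2 overall charge requires Co(II). Cobalt is a group-9 element; Co(II) is therefore d⁷. For a high-spin 3d d⁷ ion with weak-field ligands the small Δₜ gives little square-planar CFSE advantage, so four ligands adopt the sterically favoured tetrahedral geometry. → tetrahedral.
For [Ir(NO₂)₄]³−: Summing ligand charges against the −3 overall charge gives an oxidation state of +1 for iridium. Iridium is a group-9 element; Ir(I) is therefore d⁸. A 5d d⁸ ion has a large crystal-field splitting; square planar leaves the high-energy d_{x²−y²} orbital empty and maximises CFSE. → square planar.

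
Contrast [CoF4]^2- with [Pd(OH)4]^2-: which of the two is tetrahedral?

[CoF4]^2-

For [CoF4]^2-: Each fluoride is −1; balancing the −2 overall charge requires Co(II). Cobalt is a group-9 element; Co(II) is therefore d⁷. For a high-spin 3d d⁷ ion with weak-field ligands the small Δₜ gives little square-planar CFSE advantage, so four ligands adopt the sterically favoured tetrahedral geometry. → tetrahedral.
For [Pd(OH)4]^2-: Each hydroxide is −1; balancing the −2 overall charge requires Pd(II). Pd sits in group 10, so the d-electron count is 10 − 2 = 8. A 4d d⁸ ion has a large crystal-field splitting; square planar leaves the high-energy d_{x²−y²} orbital empty and maximises CFSE. → square planar.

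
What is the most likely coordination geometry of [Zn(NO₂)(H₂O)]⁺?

Ligand charges: each nitro (N-bound nitrite) is −1; water is neutral. With an overall charge of +1 the zinc centre must be in the +2 oxidation state.
Zn sits in group 12, so the d-electron count is 12 − 2 = 10.
Coordination number: 2.
A d¹⁰ ion with only two ligands adopts a linear arrangement (sp hybridisation; no CFSE preference).

linear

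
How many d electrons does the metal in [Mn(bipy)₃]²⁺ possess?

d5

2,2′-bipyridine is neutral; balancing the +2 overall charge requires Mn(II).
Group 7 minus oxidation state 2 gives a d⁵ configuration.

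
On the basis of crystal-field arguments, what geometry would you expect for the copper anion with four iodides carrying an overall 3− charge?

Ligand charges: each iodide is −1. With an overall charge of −3 the copper centre must be in the +1 oxidation state.
Group 11 minus oxidation state 1 gives a d¹⁰ configuration.
Coordination number: 4.
A d¹⁰ ion has no crystal-field stabilisation preference between square planar and tetrahedral, so four ligands adopt the sterically favoured tetrahedral geometry.

tetrahedral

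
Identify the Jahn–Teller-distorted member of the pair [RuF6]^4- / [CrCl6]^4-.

[CrCl6]^4-

[RuF6]^4-: Each fluoride is −1; balancing the −4 overall charge requires Ru(II). Ru sits in group 8, so the d-electron count is 8 − 2 = 6. A 4d ion has a large Δₒ and is invariably low-spin. The d⁶ configuration leaves the e_g set evenly filled (or empty) — no strong Jahn–Teller driving force.
[CrCl6]^4-: Summing ligand charges against the −4 overall charge gives an oxidation state of +2 for chromium. Chromium is a group-6 element; Cr(II) is therefore d⁴. Chloride is a weak-field ligand for a first-row metal, so the complex is high-spin. The t₂g³e_g¹ (high-spin) configuration has an unevenly filled e_g set; the Jahn–Teller theorem predicts a tetragonal distortion (typically axial elongation) to lift the degeneracy.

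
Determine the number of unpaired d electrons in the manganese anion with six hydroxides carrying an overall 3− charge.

4

Each hydroxide is −1; balancing the −3 overall charge requires Mn(III).
Mn sits in group 7, so the d-electron count is 7 − 3 = 4.
The spin state decides the count: Hydroxide is a weak-field ligand for a first-row metal, so the complex is high-spin.
An octahedral high-spin d⁴ ion is t₂g³e_g¹, giving 4 unpaired electrons.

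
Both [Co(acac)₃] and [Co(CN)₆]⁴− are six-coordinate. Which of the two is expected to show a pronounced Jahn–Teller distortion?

[Co(acac)₃]: Ligand charges: each acetylacetonate is −1. With an overall charge of 0 the cobalt centre must be in the +3 oxidation state. Group 9 minus oxidation state 3 gives a d⁶ configuration. Co(III) has an exceptionally large octahedral splitting and is low-spin with essentially every ligand except fluoride. The d⁶ configuration leaves the e_g set evenly filled (or empty) — no strong Jahn–Teller driving force.
[Co(CN)₆]⁴−: Each cyanide is −1; balancing the −4 overall charge requires Co(II). Cobalt is a group-9 element; Co(II) is therefore d⁷. Cyanide is a strong-field ligand (high in the spectrochemical series) for a first-row metal, so the complex is low-spin. The t₂g⁶e_g¹ (low-spin) configuration has an unevenly filled e_g set; the Jahn–Teller theorem predicts a tetragonal distortion (typically axial elongation) to lift the degeneracy.

[Co(CN)₆]⁴−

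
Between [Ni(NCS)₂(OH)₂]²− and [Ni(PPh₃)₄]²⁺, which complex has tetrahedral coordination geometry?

For [Ni(NCS)₂(OH)₂]²−: Ligand charges: each isothiocyanate is −1; each hydroxide is −1. With an overall charge of −2 the nickel centre must be in the +2 oxidation state. Ni sits in group 10, so the d-electron count is 10 − 2 = 8. Hydroxide and isothiocyanate are weak-field ligands. With weak-field ligands the CFSE gain from square planar is small, so a 3d d⁸ ion takes the sterically preferred tetrahedral geometry. → tetrahedral.
For [Ni(PPh₃)₄]²⁺: Summing ligand charges against the +2 overall charge gives an oxidation state of +2 for nickel. Group 10 minus oxidation state 2 gives a d⁸ configuration. Triphenylphosphine is a strong-field ligand (high in the spectrochemical series). A 3d d⁸ ion with strong-field ligands gains enough CFSE to favour square planar over tetrahedral. → square planar.

[Ni(NCS)₂(OH)₂]²−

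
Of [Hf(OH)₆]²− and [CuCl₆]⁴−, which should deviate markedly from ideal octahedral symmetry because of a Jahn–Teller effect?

[CuCl₆]⁴−

[Hf(OH)₆]²−: Ligand charges: each hydroxide is −1. With an overall charge of −2 the hafnium centre must be in the +4 oxidation state. Hafnium is a group-4 element; Hf(IV) is therefore d⁰. The d⁰ configuration leaves the e_g set evenly filled (or empty) — no strong Jahn–Teller driving force.
[CuCl₆]⁴−: Summing ligand charges against the −4 overall charge gives an oxidation state of +2 for copper. Cu sits in group 11, so the d-electron count is 11 − 2 = 9. The t₂g⁶e_g³ configuration has an unevenly filled e_g set; the Jahn–Teller theorem predicts a tetragonal distortion (typically axial elongation) to lift the degeneracy.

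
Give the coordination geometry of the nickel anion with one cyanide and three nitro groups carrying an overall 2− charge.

square planar

Ligand charges: each cyanide is −1; each nitro (N-bound nitrite) is −1. With an overall charge of −2 the nickel centre must be in the +2 oxidation state.
Ni sits in group 10, so the d-electron count is 10 − 2 = 8.
With 4 monodentate ligands the coordination number is 4.
Cyanide and nitro (N-bound nitrite) are strong-field ligands (high in the spectrochemical series).
A 3d d⁸ ion with strong-field ligands gains enough CFSE to favour square planar over tetrahedral.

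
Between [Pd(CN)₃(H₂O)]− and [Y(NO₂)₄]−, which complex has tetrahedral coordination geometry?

For [Pd(CN)₃(H₂O)]−: Each cyanide is −1; water is neutral; balancing the −1 overall charge requires Pd(II). Pd sits in group 10, so the d-electron count is 10 − 2 = 8. A 4d d⁸ ion has a large crystal-field splitting; square planar leaves the high-energy d_{x²−y²} orbital empty and maximises CFSE. → square planar.
For [Y(NO₂)₄]−: Ligand charges: each nitro (N-bound nitrite) is −1. With an overall charge of −1 the yttrium centre must be in the +3 oxidation state. Y sits in group 3, so the d-electron count is 3 − 3 = 0. A d⁰ ion has no crystal-field stabilisation preference between square planar and tetrahedral, so four ligands adopt the sterically favoured tetrahedral geometry. → tetrahedral.

[Y(NO₂)₄]−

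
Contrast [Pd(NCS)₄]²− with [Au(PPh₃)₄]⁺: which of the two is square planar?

For [Pd(NCS)₄]²−: Ligand charges: each isothiocyanate is −1. With an overall charge of −2 the palladium centre must be in the +2 oxidation state. Group 10 minus oxidation state 2 gives a d⁸ configuration. A 4d d⁸ ion has a large crystal-field splitting; square planar leaves the high-energy d_{x²−y²} orbital empty and maximises CFSE. → square planar.
For [Au(PPh₃)₄]⁺: Ligand charges: triphenylphosphine is neutral. With an overall charge of +1 the gold centre must be in the +1 oxidation state. Group 11 minus oxidation state 1 gives a d¹⁰ configuration. A d¹⁰ ion has no crystal-field stabilisation preference between square planar and tetrahedral, so four ligands adopt the sterically favoured tetrahedral geometry. → tetrahedral.

[Pd(NCS)₄]²−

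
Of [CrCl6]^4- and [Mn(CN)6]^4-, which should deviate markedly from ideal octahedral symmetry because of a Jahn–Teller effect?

[CrCl6]^4-: Summing ligand charges against the −4 overall charge gives an oxidation state of +2 for chromium. Cr sits in group 6, so the d-electron count is 6 − 2 = 4. Chloride is a weak-field ligand for a first-row metal, so the complex is high-spin. The t₂g³e_g¹ (high-spin) configuration has an unevenly filled e_g set; the Jahn–Teller theorem predicts a tetragonal distortion (typically axial elongation) to lift the degeneracy.
[Mn(CN)6]^4-: Summing ligand charges against the −4 overall charge gives an oxidation state of +2 for manganese. Manganese is a group-7 element; Mn(II) is therefore d⁵. Cyanide is a strong-field ligand (high in the spectrochemical series) for a first-row metal, so the complex is low-spin. The d⁵ configuration leaves the e_g set evenly filled (or empty) — no strong Jahn–Teller driving force.

[CrCl6]^4-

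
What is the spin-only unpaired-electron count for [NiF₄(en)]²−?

2

Summing ligand charges against the −2 overall charge gives an oxidation state of +2 for nickel.
Nickel is a group-10 element; Ni(II) is therefore d⁸.
Counting donor atoms: 4×fluoride (monodentate) → 4 donors; 1×ethylenediamine (bidentate) → 2 donors. Coordination number = 6.
In an octahedral field the d⁸ configuration is t₂g⁶e_g² (only one arrangement possible), giving 2 unpaired electrons.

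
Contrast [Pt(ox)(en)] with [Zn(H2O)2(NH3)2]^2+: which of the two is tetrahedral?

For [Pt(ox)(en)]: Ligand charges: each oxalate is −2; ethylenediamine is neutral. With an overall charge of 0 the platinum centre must be in the +2 oxidation state. Pt sits in group 10, so the d-electron count is 10 − 2 = 8. A 5d d⁸ ion has a large crystal-field splitting; square planar leaves the high-energy d_{x²−y²} orbital empty and maximises CFSE. → square planar.
For [Zn(H2O)2(NH3)2]^2+: Ligand charges: water is neutral; ammonia is neutral. With an overall charge of +2 the zinc centre must be in the +2 oxidation state. Zinc is a group-12 element; Zn(II) is therefore d¹⁰. A d¹⁰ ion has no crystal-field stabilisation preference between square planar and tetrahedral, so four ligands adopt the sterically favoured tetrahedral geometry. → tetrahedral.

[Zn(H2O)2(NH3)2]^2+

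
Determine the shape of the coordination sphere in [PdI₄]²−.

Summing ligand charges against the −2 overall charge gives an oxidation state of +2 for palladium.
Palladium is a group-10 element; Pd(II) is therefore d⁸.
Coordination number: 4.
A 4d d⁸ ion has a large crystal-field splitting; square planar leaves the high-energy d_{x²−y²} orbital empty and maximises CFSE.

square planar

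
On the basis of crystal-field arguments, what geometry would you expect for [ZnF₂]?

linear

Each fluoride is −1; balancing the 0 overall charge requires Zn(II).
Group 12 minus oxidation state 2 gives a d¹⁰ configuration.
With 2 monodentate ligands the coordination number is 2.
A d¹⁰ ion with only two ligands adopts a linear arrangement (sp hybridisation; no CFSE preference).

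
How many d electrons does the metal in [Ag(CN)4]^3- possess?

Summing ligand charges against the −3 overall charge gives an oxidation state of +1 for silver.
Group 11 minus oxidation state 1 gives a d¹⁰ configuration.

d¹⁰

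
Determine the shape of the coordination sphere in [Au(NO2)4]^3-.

Ligand charges: each nitro (N-bound nitrite) is −1. With an overall charge of −3 the gold centre must be in the +1 oxidation state.
Gold is a group-11 element; Au(I) is therefore d¹⁰.
With 4 monodentate ligands the coordination number is 4.
A d¹⁰ ion has no crystal-field stabilisation preference between square planar and tetrahedral, so four ligands adopt the sterically favoured tetrahedral geometry.

tetrahedral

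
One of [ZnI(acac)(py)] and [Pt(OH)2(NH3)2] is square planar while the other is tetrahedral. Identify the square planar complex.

[Pt(OH)2(NH3)2]

For [ZnI(acac)(py)]: Ligand charges: each iodide is −1; each acetylacetonate is −1; pyridine is neutral. With an overall charge of 0 the zinc centre must be in the +2 oxidation state. Zinc is a group-12 element; Zn(II) is therefore d¹⁰. A d¹⁰ ion has no crystal-field stabilisation preference between square planar and tetrahedral, so four ligands adopt the sterically favoured tetrahedral geometry. → tetrahedral.
For [Pt(OH)2(NH3)2]: Ligand charges: each hydroxide is −1; ammonia is neutral. With an overall charge of 0 the platinum centre must be in the +2 oxidation state. Platinum is a group-10 element; Pt(II) is therefore d⁸. A 5d d⁸ ion has a large crystal-field splitting; square planar leaves the high-energy d_{x²−y²} orbital empty and maximises CFSE. → square planar.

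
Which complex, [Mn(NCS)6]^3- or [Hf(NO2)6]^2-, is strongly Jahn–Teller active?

[Mn(NCS)6]^3-: Each isothiocyanate is −1; balancing the −3 overall charge requires Mn(III). Group 7 minus oxidation state 3 gives a d⁴ configuration. Isothiocyanate is a weak-field ligand for a first-row metal, so the complex is high-spin. The t₂g³e_g¹ (high-spin) configuration has an unevenly filled e_g set; the Jahn–Teller theorem predicts a tetragonal distortion (typically axial elongation) to lift the degeneracy.
[Hf(NO2)6]^2-: Each nitro (N-bound nitrite) is −1; balancing the −2 overall charge requires Hf(IV). Group 4 minus oxidation state 4 gives a d⁰ configuration. The d⁰ configuration leaves the e_g set evenly filled (or empty) — no strong Jahn–Teller driving force.

[Mn(NCS)6]^3-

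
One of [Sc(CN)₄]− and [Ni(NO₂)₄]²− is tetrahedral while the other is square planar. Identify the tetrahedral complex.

For [Sc(CN)₄]−: Summing ligand charges against the −1 overall charge gives an oxidation state of +3 for scandium. Group 3 minus oxidation state 3 gives a d⁰ configuration. A d⁰ ion has no crystal-field stabilisation preference between square planar and tetrahedral, so four ligands adopt the sterically favoured tetrahedral geometry. → tetrahedral.
For [Ni(NO₂)₄]²−: Ligand charges: each nitro (N-bound nitrite) is −1. With an overall charge of −2 the nickel centre must be in the +2 oxidation state. Nickel is a group-10 element; Ni(II) is therefore d⁸. Nitro (N-bound nitrite) is a strong-field ligand (high in the spectrochemical series). A 3d d⁸ ion with strong-field ligands gains enough CFSE to favour square planar over tetrahedral. → square planar.

[Sc(CN)₄]−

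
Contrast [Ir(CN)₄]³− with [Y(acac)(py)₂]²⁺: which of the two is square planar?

For [Ir(CN)₄]³−: Each cyanide is −1; balancing the −3 overall charge requires Ir(I). Ir sits in group 9, so the d-electron count is 9 − 1 = 8. A 5d d⁸ ion has a large crystal-field splitting; square planar leaves the high-energy d_{x²−y²} orbital empty and maximises CFSE. → square planar.
For [Y(acac)(py)₂]²⁺: Ligand charges: each acetylacetonate is −1; pyridine is neutral. With an overall charge of +2 the yttrium centre must be in the +3 oxidation state. Group 3 minus oxidation state 3 gives a d⁰ configuration. A d⁰ ion has no crystal-field stabilisation preference between square planar and tetrahedral, so four ligands adopt the sterically favoured tetrahedral geometry. → tetrahedral.

[Ir(CN)₄]³−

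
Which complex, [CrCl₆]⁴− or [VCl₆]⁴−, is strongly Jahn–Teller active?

[CrCl₆]⁴−

[CrCl₆]⁴−: Ligand charges: each chloride is −1. With an overall charge of −4 the chromium centre must be in the +2 oxidation state. Chromium is a group-6 element; Cr(II) is therefore d⁴. Chloride is a weak-field ligand for a first-row metal, so the complex is high-spin. The t₂g³e_g¹ (high-spin) configuration has an unevenly filled e_g set; the Jahn–Teller theorem predicts a tetragonal distortion (typically axial elongation) to lift the degeneracy.
[VCl₆]⁴−: Summing ligand charges against the −4 overall charge gives an oxidation state of +2 for vanadium. V sits in group 5, so the d-electron count is 5 − 2 = 3. The d³ configuration leaves the e_g set evenly filled (or empty) — no strong Jahn–Teller driving force.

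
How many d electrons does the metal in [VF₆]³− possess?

d2

Summing ligand charges against the −3 overall charge gives an oxidation state of +3 for vanadium.
Vanadium is a group-5 element; V(III) is therefore d².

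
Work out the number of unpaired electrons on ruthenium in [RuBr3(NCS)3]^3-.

Summing ligand charges against the −3 overall charge gives an oxidation state of +3 for ruthenium.
Group 8 minus oxidation state 3 gives a d⁵ configuration.
The spin state decides the count: a 4d ion has a large Δₒ and is invariably low-spin.
An octahedral low-spin d⁵ ion is t₂g⁵e_g⁰, giving 1 unpaired electron.

1 unpaired electron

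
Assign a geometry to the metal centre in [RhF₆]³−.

octahedral

Summing ligand charges against the −3 overall charge gives an oxidation state of +3 for rhodium.
Rh sits in group 9, so the d-electron count is 9 − 3 = 6.
Coordination number: 6.
Six donors around a single metal centre give an octahedral coordination sphere.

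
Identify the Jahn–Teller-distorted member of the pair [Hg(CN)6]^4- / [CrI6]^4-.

[CrI6]^4-

[Hg(CN)6]^4-: Ligand charges: each cyanide is −1. With an overall charge of −4 the mercury centre must be in the +2 oxidation state. Hg sits in group 12, so the d-electron count is 12 − 2 = 10. The d¹⁰ configuration leaves the e_g set evenly filled (or empty) — no strong Jahn–Teller driving force.
[CrI6]^4-: Ligand charges: each iodide is −1. With an overall charge of −4 the chromium centre must be in the +2 oxidation state. Chromium is a group-6 element; Cr(II) is therefore d⁴. Iodide is a weak-field ligand for a first-row metal, so the complex is high-spin. The t₂g³e_g¹ (high-spin) configuration has an unevenly filled e_g set; the Jahn–Teller theorem predicts a tetragonal distortion (typically axial elongation) to lift the degeneracy.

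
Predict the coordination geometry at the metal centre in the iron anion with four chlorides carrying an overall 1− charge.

Each chloride is −1; balancing the −1 overall charge requires Fe(III).
Iron is a group-8 element; Fe(III) is therefore d⁵.
Coordination number: 4.
Chloride is a weak-field ligand.
A high-spin d⁵ ion has zero CFSE in either geometry, so four ligands adopt the sterically favoured tetrahedral geometry.

tetrahedral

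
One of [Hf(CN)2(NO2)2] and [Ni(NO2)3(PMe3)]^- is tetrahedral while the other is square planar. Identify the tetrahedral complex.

[Hf(CN)2(NO2)2]

For [Hf(CN)2(NO2)2]: Ligand charges: each cyanide is −1; each nitro (N-bound nitrite) is −1. With an overall charge of 0 the hafnium centre must be in the +4 oxidation state. Hf sits in group 4, so the d-electron count is 4 − 4 = 0. A d⁰ ion has no crystal-field stabilisation preference between square planar and tetrahedral, so four ligands adopt the sterically favoured tetrahedral geometry. → tetrahedral.
For [Ni(NO2)3(PMe3)]^-: Each nitro (N-bound nitrite) is −1; trimethylphosphine is neutral; balancing the −1 overall charge requires Ni(II). Group 10 minus oxidation state 2 gives a d⁸ configuration. Nitro (N-bound nitrite) and trimethylphosphine are strong-field ligands (high in the spectrochemical series). A 3d d⁸ ion with strong-field ligands gains enough CFSE to favour square planar over tetrahedral. → square planar.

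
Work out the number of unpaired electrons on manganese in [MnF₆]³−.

Summing ligand charges against the −3 overall charge gives an oxidation state of +3 for manganese.
Group 7 minus oxidation state 3 gives a d⁴ configuration.
The spin state decides the count: Fluoride is a weak-field ligand for a first-row metal, so the complex is high-spin.
An octahedral high-spin d⁴ ion is t₂g³e_g¹, giving 4 unpaired electrons.

4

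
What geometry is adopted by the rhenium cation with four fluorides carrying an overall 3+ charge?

Each fluoride is −1; balancing the +3 overall charge requires Re(VII).
Re sits in group 7, so the d-electron count is 7 − 7 = 0.
Coordination number: 4.
A d⁰ ion has no crystal-field stabilisation preference between square planar and tetrahedral, so four ligands adopt the sterically favoured tetrahedral geometry.

tetrahedral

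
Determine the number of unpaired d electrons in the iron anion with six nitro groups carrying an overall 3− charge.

Summing ligand charges against the −3 overall charge gives an oxidation state of +3 for iron.
Fe sits in group 8, so the d-electron count is 8 − 3 = 5.
The spin state decides the count: Nitro (N-bound nitrite) is a strong-field ligand (high in the spectrochemical series) for a first-row metal, so the complex is low-spin.
An octahedral low-spin d⁵ ion is t₂g⁵e_g⁰, giving 1 unpaired electron.

1 unpaired electron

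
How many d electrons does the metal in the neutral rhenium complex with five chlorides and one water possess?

d²

Each chloride is −1; water is neutral; balancing the 0 overall charge requires Re(V).
Re sits in group 7, so the d-electron count is 7 − 5 = 2.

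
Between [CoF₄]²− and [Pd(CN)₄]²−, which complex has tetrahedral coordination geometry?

[CoF₄]²−

For [CoF₄]²−: Each fluoride is −1; balancing the −2 overall charge requires Co(II). Co sits in group 9, so the d-electron count is 9 − 2 = 7. For a high-spin 3d d⁷ ion with weak-field ligands the small Δₜ gives little square-planar CFSE advantage, so four ligands adopt the sterically favoured tetrahedral geometry. → tetrahedral.
For [Pd(CN)₄]²−: Each cyanide is −1; balancing the −2 overall charge requires Pd(II). Group 10 minus oxidation state 2 gives a d⁸ configuration. A 4d d⁸ ion has a large crystal-field splitting; square planar leaves the high-energy d_{x²−y²} orbital empty and maximises CFSE. → square planar.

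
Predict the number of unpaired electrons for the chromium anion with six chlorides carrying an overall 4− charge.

Each chloride is −1; balancing the −4 overall charge requires Cr(II).
Group 6 minus oxidation state 2 gives a d⁴ configuration.
The spin state decides the count: Chloride is a weak-field ligand for a first-row metal, so the complex is high-spin.
An octahedral high-spin d⁴ ion is t₂g³e_g¹, giving 4 unpaired electrons.

4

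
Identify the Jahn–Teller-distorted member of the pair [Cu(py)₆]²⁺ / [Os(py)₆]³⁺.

[Cu(py)₆]²⁺

[Cu(py)₆]²⁺: Pyridine is neutral; balancing the +2 overall charge requires Cu(II). Cu sits in group 11, so the d-electron count is 11 − 2 = 9. The t₂g⁶e_g³ configuration has an unevenly filled e_g set; the Jahn–Teller theorem predicts a tetragonal distortion (typically axial elongation) to lift the degeneracy.
[Os(py)₆]³⁺: Summing ligand charges against the +3 overall charge gives an oxidation state of +3 for osmium. Group 8 minus oxidation state 3 gives a d⁵ configuration. A 5d ion has a large Δₒ and is invariably low-spin. The d⁵ configuration leaves the e_g set evenly filled (or empty) — no strong Jahn–Teller driving force.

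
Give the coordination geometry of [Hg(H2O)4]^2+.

tetrahedral

Summing ligand charges against the +2 overall charge gives an oxidation state of +2 for mercury.
Group 12 minus oxidation state 2 gives a d¹⁰ configuration.
Coordination number: 4.
A d¹⁰ ion has no crystal-field stabilisation preference between square planar and tetrahedral, so four ligands adopt the sterically favoured tetrahedral geometry.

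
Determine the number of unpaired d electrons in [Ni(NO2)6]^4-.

Ligand charges: each nitro (N-bound nitrite) is −1. With an overall charge of −4 the nickel centre must be in the +2 oxidation state.
Ni sits in group 10, so the d-electron count is 10 − 2 = 8.
In an octahedral field the d⁸ configuration is t₂g⁶e_g² (only one arrangement possible), giving 2 unpaired electrons.

2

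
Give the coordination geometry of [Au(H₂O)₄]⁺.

tetrahedral

Water is neutral; balancing the +1 overall charge requires Au(I).
Group 11 minus oxidation state 1 gives a d¹⁰ configuration.
Coordination number: 4.
A d¹⁰ ion has no crystal-field stabilisation preference between square planar and tetrahedral, so four ligands adopt the sterically favoured tetrahedral geometry.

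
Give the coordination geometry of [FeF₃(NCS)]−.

tetrahedral

Each fluoride is −1; each isothiocyanate is −1; balancing the −1 overall charge requires Fe(III).
Iron is a group-8 element; Fe(III) is therefore d⁵.
Coordination number: 4.
Fluoride and isothiocyanate are weak-field ligands.
A high-spin d⁵ ion has zero CFSE in either geometry, so four ligands adopt the sterically favoured tetrahedral geometry.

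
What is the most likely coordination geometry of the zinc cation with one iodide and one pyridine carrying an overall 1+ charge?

Summing ligand charges against the +1 overall charge gives an oxidation state of +2 for zinc.
Zinc is a group-12 element; Zn(II) is therefore d¹⁰.
Coordination number: 2.
A d¹⁰ ion with only two ligands adopts a linear arrangement (sp hybridisation; no CFSE preference).

linear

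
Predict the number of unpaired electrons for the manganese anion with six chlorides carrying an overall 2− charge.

Ligand charges: each chloride is −1. With an overall charge of −2 the manganese centre must be in the +4 oxidation state.
Group 7 minus oxidation state 4 gives a d³ configuration.
In an octahedral field the d³ configuration is t₂g³e_g⁰ (only one arrangement possible), giving 3 unpaired electrons.

3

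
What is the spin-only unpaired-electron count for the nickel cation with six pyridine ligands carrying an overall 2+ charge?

2

Ligand charges: pyridine is neutral. With an overall charge of +2 the nickel centre must be in the +2 oxidation state.
Nickel is a group-10 element; Ni(II) is therefore d⁸.
In an octahedral field the d⁸ configuration is t₂g⁶e_g² (only one arrangement possible), giving 2 unpaired electrons.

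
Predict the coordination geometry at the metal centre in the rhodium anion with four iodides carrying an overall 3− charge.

Summing ligand charges against the −3 overall charge gives an oxidation state of +1 for rhodium.
Rhodium is a group-9 element; Rh(I) is therefore d⁸.
Coordination number: 4.
A 4d d⁸ ion has a large crystal-field splitting; square planar leaves the high-energy d_{x²−y²} orbital empty and maximises CFSE.

square planar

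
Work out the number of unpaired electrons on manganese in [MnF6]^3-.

Ligand charges: each fluoride is −1. With an overall charge of −3 the manganese centre must be in the +3 oxidation state.
Manganese is a group-7 element; Mn(III) is therefore d⁴.
The spin state decides the count: Fluoride is a weak-field ligand for a first-row metal, so the complex is high-spin.
An octahedral high-spin d⁴ ion is t₂g³e_g¹, giving 4 unpaired electrons.

4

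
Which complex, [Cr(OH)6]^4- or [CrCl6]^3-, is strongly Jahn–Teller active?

[Cr(OH)6]^4-

[Cr(OH)6]^4-: Each hydroxide is −1; balancing the −4 overall charge requires Cr(II). Group 6 minus oxidation state 2 gives a d⁴ configuration. Hydroxide is a weak-field ligand for a first-row metal, so the complex is high-spin. The t₂g³e_g¹ (high-spin) configuration has an unevenly filled e_g set; the Jahn–Teller theorem predicts a tetragonal distortion (typically axial elongation) to lift the degeneracy.
[CrCl6]^3-: Summing ligand charges against the −3 overall charge gives an oxidation state of +3 for chromium. Cr sits in group 6, so the d-electron count is 6 − 3 = 3. The d³ configuration leaves the e_g set evenly filled (or empty) — no strong Jahn–Teller driving force.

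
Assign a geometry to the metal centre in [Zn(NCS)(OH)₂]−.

Summing ligand charges against the −1 overall charge gives an oxidation state of +2 for zinc.
Zinc is a group-12 element; Zn(II) is therefore d¹⁰.
Coordination number: 3.
Three ligands around a d¹⁰ centre minimise repulsion in a trigonal-planar arrangement.

trigonal planar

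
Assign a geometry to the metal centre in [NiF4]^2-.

tetrahedral

Each fluoride is −1; balancing the −2 overall charge requires Ni(II).
Ni sits in group 10, so the d-electron count is 10 − 2 = 8.
With 4 monodentate ligands the coordination number is 4.
Fluoride is a weak-field ligand.
With weak-field ligands the CFSE gain from square planar is small, so a 3d d⁸ ion takes the sterically preferred tetrahedral geometry.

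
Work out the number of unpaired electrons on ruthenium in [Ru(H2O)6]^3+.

Summing ligand charges against the +3 overall charge gives an oxidation state of +3 for ruthenium.
Ruthenium is a group-8 element; Ru(III) is therefore d⁵.
The spin state decides the count: a 4d ion has a large Δₒ and is invariably low-spin.
An octahedral low-spin d⁵ ion is t₂g⁵e_g⁰, giving 1 unpaired electron.

1 unpaired electron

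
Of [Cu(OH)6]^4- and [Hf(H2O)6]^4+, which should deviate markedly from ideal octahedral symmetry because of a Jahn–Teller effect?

[Cu(OH)6]^4-: Ligand charges: each hydroxide is −1. With an overall charge of −4 the copper centre must be in the +2 oxidation state. Group 11 minus oxidation state 2 gives a d⁹ configuration. The t₂g⁶e_g³ configuration has an unevenly filled e_g set; the Jahn–Teller theorem predicts a tetragonal distortion (typically axial elongation) to lift the degeneracy.
[Hf(H2O)6]^4+: Summing ligand charges against the +4 overall charge gives an oxidation state of +4 for hafnium. Hf sits in group 4, so the d-electron count is 4 − 4 = 0. The d⁰ configuration leaves the e_g set evenly filled (or empty) — no strong Jahn–Teller driving force.

[Cu(OH)6]^4-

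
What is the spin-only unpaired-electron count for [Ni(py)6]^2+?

Pyridine is neutral; balancing the +2 overall charge requires Ni(II).
Ni sits in group 10, so the d-electron count is 10 − 2 = 8.
In an octahedral field the d⁸ configuration is t₂g⁶e_g² (only one arrangement possible), giving 2 unpaired electrons.

2 unpaired electrons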